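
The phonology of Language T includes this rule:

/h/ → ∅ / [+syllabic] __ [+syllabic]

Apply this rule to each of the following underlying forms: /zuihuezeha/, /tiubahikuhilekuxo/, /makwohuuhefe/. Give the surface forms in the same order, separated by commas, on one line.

zuiuezea, tiubaikuilekuxo, makwouuefe

/zuihuezeha/: /h/ occurs between vowels /i/ and /u/, so it deletes. /h/ occurs between vowels /e/ and /a/, so it deletes. → [zuiuezea].
/tiubahikuhilekuxo/: /h/ occurs between vowels /a/ and /i/, so it deletes. /h/ occurs between vowels /u/ and /i/, so it deletes. → [tiubaikuilekuxo].
/makwohuuhefe/: /h/ occurs between vowels /o/ and /u/, so it deletes. /h/ occurs between vowels /u/ and /e/, so it deletes. → [makwouuefe].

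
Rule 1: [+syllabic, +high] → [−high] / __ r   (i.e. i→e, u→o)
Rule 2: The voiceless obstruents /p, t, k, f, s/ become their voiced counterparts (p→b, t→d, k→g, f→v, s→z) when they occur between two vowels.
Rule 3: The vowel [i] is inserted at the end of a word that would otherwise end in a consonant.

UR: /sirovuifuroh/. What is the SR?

serovuivorohi

Rule 1 (pre-rhotic lowering): /i/ is a high vowel immediately before /r/, so it lowers to [e]. /u/ is a high vowel immediately before /r/, so it lowers to [o]. /sirovuifuroh/ → serovuiforoh.
Rule 2 (intervocalic voicing): /f/ is a voiceless obstruent between vowels /i/ and /o/, so it voices to [v]. /serovuiforoh/ → serovuivoroh.
Rule 3 (final i-epenthesis): the form ends in the consonant /h/, so [i] is inserted word-finally. /serovuivoroh/ → serovuivorohi.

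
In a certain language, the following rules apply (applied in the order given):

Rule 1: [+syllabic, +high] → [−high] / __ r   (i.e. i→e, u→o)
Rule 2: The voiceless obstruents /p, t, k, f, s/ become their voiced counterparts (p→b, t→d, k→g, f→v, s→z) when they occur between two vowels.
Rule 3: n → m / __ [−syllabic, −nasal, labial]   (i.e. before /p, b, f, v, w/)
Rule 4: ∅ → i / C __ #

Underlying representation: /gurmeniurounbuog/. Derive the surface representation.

gormenioroumbuogi

Rule 1 (pre-rhotic lowering): /u/ is a high vowel immediately before /r/, so it lowers to [o]. /u/ is a high vowel immediately before /r/, so it lowers to [o]. /gurmeniurounbuog/ → gormeniorounbuog.
Rule 2 (intervocalic voicing): no segment meets the environment; /gormeniorounbuog/ is unchanged.
Rule 3 (nasal place assimilation): /n/ precedes the labial consonant /b/, so it assimilates in place to [m]. /gormeniorounbuog/ → gormenioroumbuog.
Rule 4 (final i-epenthesis): the form ends in the consonant /g/, so [i] is inserted word-finally. /gormenioroumbuog/ → gormenioroumbuogi.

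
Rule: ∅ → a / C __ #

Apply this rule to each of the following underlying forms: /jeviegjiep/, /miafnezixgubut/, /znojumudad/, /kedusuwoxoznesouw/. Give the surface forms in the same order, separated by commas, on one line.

jeviegjiepa, miafnezixgubuta, znojumudada, kedusuwoxoznesouwa

/jeviegjiep/: the form ends in the consonant /p/, so [a] is inserted word-finally. → [jeviegjiepa].
/miafnezixgubut/: the form ends in the consonant /t/, so [a] is inserted word-finally. → [miafnezixgubuta].
/znojumudad/: the form ends in the consonant /d/, so [a] is inserted word-finally. → [znojumudada].
/kedusuwoxoznesouw/: the form ends in the consonant /w/, so [a] is inserted word-finally. → [kedusuwoxoznesouwa].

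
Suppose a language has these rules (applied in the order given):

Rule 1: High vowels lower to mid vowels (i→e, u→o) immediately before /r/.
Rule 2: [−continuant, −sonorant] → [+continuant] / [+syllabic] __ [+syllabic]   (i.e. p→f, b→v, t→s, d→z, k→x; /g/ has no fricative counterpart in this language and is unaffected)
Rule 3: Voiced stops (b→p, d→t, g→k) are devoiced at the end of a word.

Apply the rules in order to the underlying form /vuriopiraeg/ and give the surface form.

Rule 1 (pre-rhotic lowering): /u/ is a high vowel immediately before /r/, so it lowers to [o]. /i/ is a high vowel immediately before /r/, so it lowers to [e]. /vuriopiraeg/ → vorioperaeg.
Rule 2 (intervocalic spirantization): /p/ is a stop between vowels /o/ and /e/, so it spirantizes to the fricative [f]. /vorioperaeg/ → vorioferaeg.
Rule 3 (final devoicing): /g/ is a voiced stop in word-final position, so it devoices to [k]. /vorioferaeg/ → vorioferaek.

vorioferaek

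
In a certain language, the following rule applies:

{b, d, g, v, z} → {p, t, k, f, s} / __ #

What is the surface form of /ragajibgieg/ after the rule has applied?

ragajibgiek

Scanning /ragajibgieg/: /g/ at position 3 is not in the conditioning environment; /b/ at position 7 is not in the conditioning environment; /g/ at position 8 is not in the conditioning environment; /g/ is a voiced obstruent in word-final position, so it devoices to [k].
Result: [ragajibgiek].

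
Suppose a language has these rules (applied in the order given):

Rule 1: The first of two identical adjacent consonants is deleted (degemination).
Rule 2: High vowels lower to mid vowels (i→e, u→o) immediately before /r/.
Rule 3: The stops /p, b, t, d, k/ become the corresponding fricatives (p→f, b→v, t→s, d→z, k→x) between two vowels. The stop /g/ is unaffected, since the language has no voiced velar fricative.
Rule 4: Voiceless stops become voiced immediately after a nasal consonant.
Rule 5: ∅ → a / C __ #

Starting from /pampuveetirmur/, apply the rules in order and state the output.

pambuveesermora

Rule 1 (degemination): no segment meets the environment; /pampuveetirmur/ is unchanged.
Rule 2 (pre-rhotic lowering): /i/ is a high vowel immediately before /r/, so it lowers to [e]. /u/ is a high vowel immediately before /r/, so it lowers to [o]. /pampuveetirmur/ → pampuveetermor.
Rule 3 (intervocalic spirantization): /t/ is a stop between vowels /e/ and /e/, so it spirantizes to the fricative [s]. /pampuveetermor/ → pampuveesermor.
Rule 4 (post-nasal voicing): /p/ is a voiceless stop immediately after the nasal /m/, so it voices to [b]. /pampuveesermor/ → pambuveesermor.
Rule 5 (final a-epenthesis): the form ends in the consonant /r/, so [a] is inserted word-finally. /pambuveesermor/ → pambuveesermora.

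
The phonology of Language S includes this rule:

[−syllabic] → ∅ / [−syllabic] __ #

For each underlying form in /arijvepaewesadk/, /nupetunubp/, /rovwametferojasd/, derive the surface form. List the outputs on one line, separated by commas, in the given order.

/arijvepaewesadk/: /k/ is the second consonant of a word-final cluster /dk/, so it deletes. → [arijvepaewesad].
/nupetunubp/: /p/ is the second consonant of a word-final cluster /bp/, so it deletes. → [nupetunub].
/rovwametferojasd/: /d/ is the second consonant of a word-final cluster /sd/, so it deletes. → [rovwametferojas].

arijvepaewesad, nupetunub, rovwametferojas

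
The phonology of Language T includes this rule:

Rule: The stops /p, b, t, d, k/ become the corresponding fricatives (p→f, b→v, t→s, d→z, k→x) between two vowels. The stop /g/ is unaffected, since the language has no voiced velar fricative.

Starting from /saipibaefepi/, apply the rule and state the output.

saifivaefefi

/p/ is a stop between vowels /i/ and /i/, so it spirantizes to the fricative [f].
/b/ is a stop between vowels /i/ and /a/, so it spirantizes to the fricative [v].
/p/ is a stop between vowels /e/ and /i/, so it spirantizes to the fricative [f].
Surface form: [saifivaefefi].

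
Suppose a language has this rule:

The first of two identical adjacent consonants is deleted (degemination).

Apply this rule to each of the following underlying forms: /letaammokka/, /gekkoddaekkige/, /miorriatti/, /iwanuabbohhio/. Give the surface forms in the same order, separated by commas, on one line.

letaamoka, gekodaekige, mioriati, iwanuabohio

/letaammokka/: /mm/ is a geminate; the first /m/ deletes. /kk/ is a geminate; the first /k/ deletes. → [letaamoka].
/gekkoddaekkige/: /kk/ is a geminate; the first /k/ deletes. /dd/ is a geminate; the first /d/ deletes. /kk/ is a geminate; the first /k/ deletes. → [gekodaekige].
/miorriatti/: /rr/ is a geminate; the first /r/ deletes. /tt/ is a geminate; the first /t/ deletes. → [mioriati].
/iwanuabbohhio/: /bb/ is a geminate; the first /b/ deletes. /hh/ is a geminate; the first /h/ deletes. → [iwanuabohio].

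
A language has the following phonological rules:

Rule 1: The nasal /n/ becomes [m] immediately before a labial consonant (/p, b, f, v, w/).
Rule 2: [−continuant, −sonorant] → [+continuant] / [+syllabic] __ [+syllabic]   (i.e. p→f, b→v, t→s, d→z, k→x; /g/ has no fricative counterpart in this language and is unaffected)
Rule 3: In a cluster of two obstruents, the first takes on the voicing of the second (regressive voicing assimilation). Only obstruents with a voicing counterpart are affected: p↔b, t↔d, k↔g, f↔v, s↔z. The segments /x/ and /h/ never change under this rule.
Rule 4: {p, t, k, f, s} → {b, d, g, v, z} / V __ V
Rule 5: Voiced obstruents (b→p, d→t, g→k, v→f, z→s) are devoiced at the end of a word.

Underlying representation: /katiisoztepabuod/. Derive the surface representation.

kaziizostevavuot

Rule 1 (nasal place assimilation): no segment meets the environment; /katiisoztepabuod/ is unchanged.
Rule 2 (intervocalic spirantization): /t/ is a stop between vowels /a/ and /i/, so it spirantizes to the fricative [s]. /p/ is a stop between vowels /e/ and /a/, so it spirantizes to the fricative [f]. /b/ is a stop between vowels /a/ and /u/, so it spirantizes to the fricative [v]. /katiisoztepabuod/ → kasiisoztefavuod.
Rule 3 (regressive voicing assimilation): /z/ precedes the voiceless obstruent /t/, so it devoices to [s] by assimilation. /kasiisoztefavuod/ → kasiisostefavuod.
Rule 4 (intervocalic voicing): /s/ is a voiceless obstruent between vowels /a/ and /i/, so it voices to [z]. /s/ is a voiceless obstruent between vowels /i/ and /o/, so it voices to [z]. /f/ is a voiceless obstruent between vowels /e/ and /a/, so it voices to [v]. /kasiisostefavuod/ → kaziizostevavuod.
Rule 5 (final devoicing): /d/ is a voiced obstruent in word-final position, so it devoices to [t]. /kaziizostevavuod/ → kaziizostevavuot.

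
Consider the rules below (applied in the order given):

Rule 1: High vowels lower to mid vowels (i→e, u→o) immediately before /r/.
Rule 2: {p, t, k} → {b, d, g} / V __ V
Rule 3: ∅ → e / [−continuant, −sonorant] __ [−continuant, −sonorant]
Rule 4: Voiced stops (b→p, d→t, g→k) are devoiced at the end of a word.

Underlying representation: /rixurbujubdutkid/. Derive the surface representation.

Rule 1 (pre-rhotic lowering): /u/ is a high vowel immediately before /r/, so it lowers to [o]. /rixurbujubdutkid/ → rixorbujubdutkid.
Rule 2 (intervocalic voicing): no segment meets the environment; /rixorbujubdutkid/ is unchanged.
Rule 3 (stop-cluster e-epenthesis): /b/ and /d/ form a stop–stop cluster, so [e] is inserted between them. /t/ and /k/ form a stop–stop cluster, so [e] is inserted between them. /rixorbujubdutkid/ → rixorbujubedutekid.
Rule 4 (final devoicing): /d/ is a voiced stop in word-final position, so it devoices to [t]. /rixorbujubedutekid/ → rixorbujubedutekit.

rixorbujubedutekit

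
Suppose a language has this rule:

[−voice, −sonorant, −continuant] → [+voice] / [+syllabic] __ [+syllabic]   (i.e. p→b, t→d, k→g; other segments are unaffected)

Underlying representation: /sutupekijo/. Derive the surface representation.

/t/ is a voiceless stop between vowels /u/ and /u/, so it voices to [d].
/p/ is a voiceless stop between vowels /u/ and /e/, so it voices to [b].
/k/ is a voiceless stop between vowels /e/ and /i/, so it voices to [g].
Surface form: [sudubegijo].

sudubegijo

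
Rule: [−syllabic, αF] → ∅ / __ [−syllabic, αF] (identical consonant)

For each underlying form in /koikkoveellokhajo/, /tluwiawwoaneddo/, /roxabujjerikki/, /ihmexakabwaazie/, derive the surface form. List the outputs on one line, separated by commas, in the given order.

/koikkoveellokhajo/: /kk/ is a geminate; the first /k/ deletes. /ll/ is a geminate; the first /l/ deletes. → [koikoveelokhajo].
/tluwiawwoaneddo/: /ww/ is a geminate; the first /w/ deletes. /dd/ is a geminate; the first /d/ deletes. → [tluwiawoanedo].
/roxabujjerikki/: /jj/ is a geminate; the first /j/ deletes. /kk/ is a geminate; the first /k/ deletes. → [roxabujeriki].
/ihmexakabwaazie/: the rule's environment is not met; surfaces unchanged as [ihmexakabwaazie].

koikoveelokhajo, tluwiawoanedo, roxabujeriki, ihmexakabwaazie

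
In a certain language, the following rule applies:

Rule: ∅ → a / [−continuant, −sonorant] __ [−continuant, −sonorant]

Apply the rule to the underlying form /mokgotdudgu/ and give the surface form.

/k/ and /g/ form a stop–stop cluster, so [a] is inserted between them.
/t/ and /d/ form a stop–stop cluster, so [a] is inserted between them.
/d/ and /g/ form a stop–stop cluster, so [a] is inserted between them.
Surface form: [mokagotadudagu].

mokagotadudagu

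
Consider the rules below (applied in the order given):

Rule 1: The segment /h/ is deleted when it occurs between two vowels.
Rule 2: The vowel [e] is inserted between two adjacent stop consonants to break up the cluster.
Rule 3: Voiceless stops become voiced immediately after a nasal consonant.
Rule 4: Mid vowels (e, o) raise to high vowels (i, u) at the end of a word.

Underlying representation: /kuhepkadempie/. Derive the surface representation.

Rule 1 (intervocalic h-deletion): /h/ occurs between vowels /u/ and /e/, so it deletes. /kuhepkadempie/ → kuepkadempie.
Rule 2 (stop-cluster e-epenthesis): /p/ and /k/ form a stop–stop cluster, so [e] is inserted between them. /kuepkadempie/ → kuepekadempie.
Rule 3 (post-nasal voicing): /p/ is a voiceless stop immediately after the nasal /m/, so it voices to [b]. /kuepekadempie/ → kuepekadembie.
Rule 4 (final vowel raising): /e/ is a mid vowel in word-final position, so it raises to [i]. /kuepekadembie/ → kuepekadembii.

kuepekadembii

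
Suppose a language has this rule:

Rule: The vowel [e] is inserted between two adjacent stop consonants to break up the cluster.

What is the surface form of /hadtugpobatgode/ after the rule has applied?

hadetugepobategode

/d/ and /t/ form a stop–stop cluster, so [e] is inserted between them.
/g/ and /p/ form a stop–stop cluster, so [e] is inserted between them.
/t/ and /g/ form a stop–stop cluster, so [e] is inserted between them.
Surface form: [hadetugepobategode].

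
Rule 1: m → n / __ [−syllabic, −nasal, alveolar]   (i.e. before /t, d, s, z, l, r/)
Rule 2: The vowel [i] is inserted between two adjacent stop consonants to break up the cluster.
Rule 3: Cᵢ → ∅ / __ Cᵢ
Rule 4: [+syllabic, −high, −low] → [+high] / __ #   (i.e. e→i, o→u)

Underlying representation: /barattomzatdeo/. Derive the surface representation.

Rule 1 (nasal place assimilation): /m/ precedes the alveolar consonant /z/, so it assimilates in place to [n]. /barattomzatdeo/ → barattonzatdeo.
Rule 2 (stop-cluster i-epenthesis): /t/ and /t/ form a stop–stop cluster, so [i] is inserted between them. /t/ and /d/ form a stop–stop cluster, so [i] is inserted between them. /barattonzatdeo/ → baratitonzatideo.
Rule 3 (degemination): no segment meets the environment; /baratitonzatideo/ is unchanged.
Rule 4 (final vowel raising): /o/ is a mid vowel in word-final position, so it raises to [u]. /baratitonzatideo/ → baratitonzatideu.

baratitonzatideu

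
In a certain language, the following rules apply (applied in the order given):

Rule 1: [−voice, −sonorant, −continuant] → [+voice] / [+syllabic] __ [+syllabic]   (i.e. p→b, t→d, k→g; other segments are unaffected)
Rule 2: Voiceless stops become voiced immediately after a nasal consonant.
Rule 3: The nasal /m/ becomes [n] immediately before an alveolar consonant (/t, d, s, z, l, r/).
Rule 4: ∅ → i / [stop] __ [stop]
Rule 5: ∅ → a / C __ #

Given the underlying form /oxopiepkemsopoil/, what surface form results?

Rule 1 (intervocalic voicing): /p/ is a voiceless stop between vowels /o/ and /i/, so it voices to [b]. /p/ is a voiceless stop between vowels /o/ and /o/, so it voices to [b]. /oxopiepkemsopoil/ → oxobiepkemsoboil.
Rule 2 (post-nasal voicing): no segment meets the environment; /oxobiepkemsoboil/ is unchanged.
Rule 3 (nasal place assimilation): /m/ precedes the alveolar consonant /s/, so it assimilates in place to [n]. /oxobiepkemsoboil/ → oxobiepkensoboil.
Rule 4 (stop-cluster i-epenthesis): /p/ and /k/ form a stop–stop cluster, so [i] is inserted between them. /oxobiepkensoboil/ → oxobiepikensoboil.
Rule 5 (final a-epenthesis): the form ends in the consonant /l/, so [a] is inserted word-finally. /oxobiepikensoboil/ → oxobiepikensoboila.

oxobiepikensoboila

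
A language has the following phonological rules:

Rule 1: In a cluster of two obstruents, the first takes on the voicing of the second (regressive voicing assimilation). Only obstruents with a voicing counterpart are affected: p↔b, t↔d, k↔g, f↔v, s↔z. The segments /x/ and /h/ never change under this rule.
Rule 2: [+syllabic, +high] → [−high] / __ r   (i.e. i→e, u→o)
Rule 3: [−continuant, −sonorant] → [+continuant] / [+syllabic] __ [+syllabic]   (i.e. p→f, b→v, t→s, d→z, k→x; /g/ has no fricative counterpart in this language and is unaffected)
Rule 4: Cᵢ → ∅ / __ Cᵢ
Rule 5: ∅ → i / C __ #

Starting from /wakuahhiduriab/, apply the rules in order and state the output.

waxuahizoriabi

Rule 1 (regressive voicing assimilation): no segment meets the environment; /wakuahhiduriab/ is unchanged.
Rule 2 (pre-rhotic lowering): /u/ is a high vowel immediately before /r/, so it lowers to [o]. /wakuahhiduriab/ → wakuahhidoriab.
Rule 3 (intervocalic spirantization): /k/ is a stop between vowels /a/ and /u/, so it spirantizes to the fricative [x]. /d/ is a stop between vowels /i/ and /o/, so it spirantizes to the fricative [z]. /wakuahhidoriab/ → waxuahhizoriab.
Rule 4 (degemination): /hh/ is a geminate; the first /h/ deletes. /waxuahhizoriab/ → waxuahizoriab.
Rule 5 (final i-epenthesis): the form ends in the consonant /b/, so [i] is inserted word-finally. /waxuahizoriab/ → waxuahizoriabi.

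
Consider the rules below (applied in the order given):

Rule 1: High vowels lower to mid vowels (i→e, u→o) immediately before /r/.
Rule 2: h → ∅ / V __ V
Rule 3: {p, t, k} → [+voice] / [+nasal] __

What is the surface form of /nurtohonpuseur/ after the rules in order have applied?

nortoonbuseor

Rule 1 (pre-rhotic lowering): /u/ is a high vowel immediately before /r/, so it lowers to [o]. /u/ is a high vowel immediately before /r/, so it lowers to [o]. /nurtohonpuseur/ → nortohonpuseor.
Rule 2 (intervocalic h-deletion): /h/ occurs between vowels /o/ and /o/, so it deletes. /nortohonpuseor/ → nortoonpuseor.
Rule 3 (post-nasal voicing): /p/ is a voiceless stop immediately after the nasal /n/, so it voices to [b]. /nortoonpuseor/ → nortoonbuseor.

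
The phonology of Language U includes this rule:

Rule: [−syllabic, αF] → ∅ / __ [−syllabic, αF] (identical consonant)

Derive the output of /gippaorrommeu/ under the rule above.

/pp/ is a geminate; the first /p/ deletes.
/rr/ is a geminate; the first /r/ deletes.
/mm/ is a geminate; the first /m/ deletes.
The other instances of /g/, /p/, /r/, /m/ do not occur in the required environment and remain unchanged.
Surface form: [gipaoromeu].

gipaoromeu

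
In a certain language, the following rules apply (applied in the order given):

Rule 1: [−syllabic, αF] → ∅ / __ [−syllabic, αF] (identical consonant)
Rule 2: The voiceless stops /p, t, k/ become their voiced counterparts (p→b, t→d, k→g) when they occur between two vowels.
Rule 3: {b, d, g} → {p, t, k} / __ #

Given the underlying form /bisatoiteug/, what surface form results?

Rule 1 (degemination): no segment meets the environment; /bisatoiteug/ is unchanged.
Rule 2 (intervocalic voicing): /t/ is a voiceless stop between vowels /a/ and /o/, so it voices to [d]. /t/ is a voiceless stop between vowels /i/ and /e/, so it voices to [d]. /bisatoiteug/ → bisadoideug.
Rule 3 (final devoicing): /g/ is a voiced stop in word-final position, so it devoices to [k]. /bisadoideug/ → bisadoideuk.

bisadoideuk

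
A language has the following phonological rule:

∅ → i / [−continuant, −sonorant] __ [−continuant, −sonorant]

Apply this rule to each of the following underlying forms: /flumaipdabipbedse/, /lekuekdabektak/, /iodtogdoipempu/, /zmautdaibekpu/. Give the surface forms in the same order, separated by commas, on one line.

flumaipidabipibedse, lekuekidabekitak, ioditogidoipempu, zmautidaibekipu

/flumaipdabipbedse/: /p/ and /d/ form a stop–stop cluster, so [i] is inserted between them. /p/ and /b/ form a stop–stop cluster, so [i] is inserted between them. → [flumaipidabipibedse].
/lekuekdabektak/: /k/ and /d/ form a stop–stop cluster, so [i] is inserted between them. /k/ and /t/ form a stop–stop cluster, so [i] is inserted between them. → [lekuekidabekitak].
/iodtogdoipempu/: /d/ and /t/ form a stop–stop cluster, so [i] is inserted between them. /g/ and /d/ form a stop–stop cluster, so [i] is inserted between them. → [ioditogidoipempu].
/zmautdaibekpu/: /t/ and /d/ form a stop–stop cluster, so [i] is inserted between them. /k/ and /p/ form a stop–stop cluster, so [i] is inserted between them. → [zmautidaibekipu].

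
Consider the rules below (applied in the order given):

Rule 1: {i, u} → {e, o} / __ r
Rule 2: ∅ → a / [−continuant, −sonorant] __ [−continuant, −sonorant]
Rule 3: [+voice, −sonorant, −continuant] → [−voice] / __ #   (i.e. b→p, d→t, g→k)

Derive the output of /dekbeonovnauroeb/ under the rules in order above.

Rule 1 (pre-rhotic lowering): /u/ is a high vowel immediately before /r/, so it lowers to [o]. /dekbeonovnauroeb/ → dekbeonovnaoroeb.
Rule 2 (stop-cluster a-epenthesis): /k/ and /b/ form a stop–stop cluster, so [a] is inserted between them. /dekbeonovnaoroeb/ → dekabeonovnaoroeb.
Rule 3 (final devoicing): /b/ is a voiced stop in word-final position, so it devoices to [p]. /dekabeonovnaoroeb/ → dekabeonovnaoroep.

dekabeonovnaoroep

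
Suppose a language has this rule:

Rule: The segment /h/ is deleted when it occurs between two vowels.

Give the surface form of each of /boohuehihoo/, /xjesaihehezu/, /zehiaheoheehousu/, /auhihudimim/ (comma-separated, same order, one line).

/boohuehihoo/: /h/ occurs between vowels /o/ and /u/, so it deletes. /h/ occurs between vowels /e/ and /i/, so it deletes. /h/ occurs between vowels /i/ and /o/, so it deletes. → [booueioo].
/xjesaihehezu/: /h/ occurs between vowels /i/ and /e/, so it deletes. /h/ occurs between vowels /e/ and /e/, so it deletes. → [xjesaieezu].
/zehiaheoheehousu/: /h/ occurs between vowels /e/ and /i/, so it deletes. /h/ occurs between vowels /a/ and /e/, so it deletes. /h/ occurs between vowels /o/ and /e/, so it deletes. /h/ occurs between vowels /e/ and /o/, so it deletes. → [zeiaeoeeousu].
/auhihudimim/: /h/ occurs between vowels /u/ and /i/, so it deletes. /h/ occurs between vowels /i/ and /u/, so it deletes. → [auiudimim].

booueioo, xjesaieezu, zeiaeoeeousu, auiudimim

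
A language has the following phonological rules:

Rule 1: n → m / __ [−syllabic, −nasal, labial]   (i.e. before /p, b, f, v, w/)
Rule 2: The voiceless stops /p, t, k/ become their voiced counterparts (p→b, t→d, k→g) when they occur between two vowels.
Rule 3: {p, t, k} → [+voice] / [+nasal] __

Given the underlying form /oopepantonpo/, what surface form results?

oobebandombo

Rule 1 (nasal place assimilation): /n/ precedes the labial consonant /p/, so it assimilates in place to [m]. /oopepantonpo/ → oopepantompo.
Rule 2 (intervocalic voicing): /p/ is a voiceless stop between vowels /o/ and /e/, so it voices to [b]. /p/ is a voiceless stop between vowels /e/ and /a/, so it voices to [b]. /oopepantompo/ → oobebantompo.
Rule 3 (post-nasal voicing): /t/ is a voiceless stop immediately after the nasal /n/, so it voices to [d]. /p/ is a voiceless stop immediately after the nasal /m/, so it voices to [b]. /oobebantompo/ → oobebandombo.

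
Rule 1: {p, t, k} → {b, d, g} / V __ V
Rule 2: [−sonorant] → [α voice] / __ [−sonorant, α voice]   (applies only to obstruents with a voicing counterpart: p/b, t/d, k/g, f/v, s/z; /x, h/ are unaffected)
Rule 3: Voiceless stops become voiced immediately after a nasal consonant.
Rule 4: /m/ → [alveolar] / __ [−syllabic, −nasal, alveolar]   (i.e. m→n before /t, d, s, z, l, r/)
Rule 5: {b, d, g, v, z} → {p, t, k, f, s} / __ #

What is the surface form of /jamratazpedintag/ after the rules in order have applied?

Rule 1 (intervocalic voicing): /t/ is a voiceless stop between vowels /a/ and /a/, so it voices to [d]. /jamratazpedintag/ → jamradazpedintag.
Rule 2 (regressive voicing assimilation): /z/ precedes the voiceless obstruent /p/, so it devoices to [s] by assimilation. /jamradazpedintag/ → jamradaspedintag.
Rule 3 (post-nasal voicing): /t/ is a voiceless stop immediately after the nasal /n/, so it voices to [d]. /jamradaspedintag/ → jamradaspedindag.
Rule 4 (nasal place assimilation): /m/ precedes the alveolar consonant /r/, so it assimilates in place to [n]. /jamradaspedindag/ → janradaspedindag.
Rule 5 (final devoicing): /g/ is a voiced obstruent in word-final position, so it devoices to [k]. /janradaspedindag/ → janradaspedindak.

janradaspedindak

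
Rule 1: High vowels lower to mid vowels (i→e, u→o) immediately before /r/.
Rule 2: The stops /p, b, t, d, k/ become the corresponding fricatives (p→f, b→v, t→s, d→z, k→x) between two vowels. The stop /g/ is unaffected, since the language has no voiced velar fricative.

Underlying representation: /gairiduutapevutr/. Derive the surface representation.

Rule 1 (pre-rhotic lowering): /i/ is a high vowel immediately before /r/, so it lowers to [e]. /gairiduutapevutr/ → gaeriduutapevutr.
Rule 2 (intervocalic spirantization): /d/ is a stop between vowels /i/ and /u/, so it spirantizes to the fricative [z]. /t/ is a stop between vowels /u/ and /a/, so it spirantizes to the fricative [s]. /p/ is a stop between vowels /a/ and /e/, so it spirantizes to the fricative [f]. /gaeriduutapevutr/ → gaerizuusafevutr.

gaerizuusafevutr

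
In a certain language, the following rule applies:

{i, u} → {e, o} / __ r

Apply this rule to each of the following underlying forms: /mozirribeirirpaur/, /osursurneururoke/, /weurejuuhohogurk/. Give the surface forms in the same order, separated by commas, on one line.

mozerribeererpaor, osorsorneororoke, weorejuuhohogork

/mozirribeirirpaur/: /i/ is a high vowel immediately before /r/, so it lowers to [e]. /i/ is a high vowel immediately before /r/, so it lowers to [e]. /i/ is a high vowel immediately before /r/, so it lowers to [e]. /u/ is a high vowel immediately before /r/, so it lowers to [o]. → [mozerribeererpaor].
/osursurneururoke/: /u/ is a high vowel immediately before /r/, so it lowers to [o]. /u/ is a high vowel immediately before /r/, so it lowers to [o]. /u/ is a high vowel immediately before /r/, so it lowers to [o]. /u/ is a high vowel immediately before /r/, so it lowers to [o]. → [osorsorneororoke].
/weurejuuhohogurk/: /u/ is a high vowel immediately before /r/, so it lowers to [o]. /u/ is a high vowel immediately before /r/, so it lowers to [o]. → [weorejuuhohogork].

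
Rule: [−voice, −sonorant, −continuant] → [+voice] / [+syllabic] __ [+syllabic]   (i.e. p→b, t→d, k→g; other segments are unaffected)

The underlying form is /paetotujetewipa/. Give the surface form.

paedodujedewiba

/t/ is a voiceless stop between vowels /e/ and /o/, so it voices to [d].
/t/ is a voiceless stop between vowels /o/ and /u/, so it voices to [d].
/t/ is a voiceless stop between vowels /e/ and /e/, so it voices to [d].
/p/ is a voiceless stop between vowels /i/ and /a/, so it voices to [b].
The other instance of /p/ does not occur in the required environment and remains unchanged.
Surface form: [paedodujedewiba].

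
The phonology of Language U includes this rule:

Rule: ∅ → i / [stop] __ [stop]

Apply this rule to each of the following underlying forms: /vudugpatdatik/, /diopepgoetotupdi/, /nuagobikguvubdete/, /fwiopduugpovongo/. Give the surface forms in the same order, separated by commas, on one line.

/vudugpatdatik/: /g/ and /p/ form a stop–stop cluster, so [i] is inserted between them. /t/ and /d/ form a stop–stop cluster, so [i] is inserted between them. → [vudugipatidatik].
/diopepgoetotupdi/: /p/ and /g/ form a stop–stop cluster, so [i] is inserted between them. /p/ and /d/ form a stop–stop cluster, so [i] is inserted between them. → [diopepigoetotupidi].
/nuagobikguvubdete/: /k/ and /g/ form a stop–stop cluster, so [i] is inserted between them. /b/ and /d/ form a stop–stop cluster, so [i] is inserted between them. → [nuagobikiguvubidete].
/fwiopduugpovongo/: /p/ and /d/ form a stop–stop cluster, so [i] is inserted between them. /g/ and /p/ form a stop–stop cluster, so [i] is inserted between them. → [fwiopiduugipovongo].

vudugipatidatik, diopepigoetotupidi, nuagobikiguvubidete, fwiopiduugipovongo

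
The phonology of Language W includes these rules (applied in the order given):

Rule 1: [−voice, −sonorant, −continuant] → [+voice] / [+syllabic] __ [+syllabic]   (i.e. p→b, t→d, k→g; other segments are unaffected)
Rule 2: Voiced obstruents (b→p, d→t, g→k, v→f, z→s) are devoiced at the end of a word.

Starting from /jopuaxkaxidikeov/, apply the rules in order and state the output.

Rule 1 (intervocalic voicing): /p/ is a voiceless stop between vowels /o/ and /u/, so it voices to [b]. /k/ is a voiceless stop between vowels /i/ and /e/, so it voices to [g]. /jopuaxkaxidikeov/ → jobuaxkaxidigeov.
Rule 2 (final devoicing): /v/ is a voiced obstruent in word-final position, so it devoices to [f]. /jobuaxkaxidigeov/ → jobuaxkaxidigeof.

jobuaxkaxidigeof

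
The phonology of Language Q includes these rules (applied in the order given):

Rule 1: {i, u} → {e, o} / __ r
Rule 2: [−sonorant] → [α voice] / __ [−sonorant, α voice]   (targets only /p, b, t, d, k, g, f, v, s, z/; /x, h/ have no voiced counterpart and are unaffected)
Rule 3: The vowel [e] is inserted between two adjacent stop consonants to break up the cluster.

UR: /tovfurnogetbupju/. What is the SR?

Rule 1 (pre-rhotic lowering): /u/ is a high vowel immediately before /r/, so it lowers to [o]. /tovfurnogetbupju/ → tovfornogetbupju.
Rule 2 (regressive voicing assimilation): /v/ precedes the voiceless obstruent /f/, so it devoices to [f] by assimilation. /t/ precedes the voiced obstruent /b/, so it voices to [d] by assimilation. /tovfornogetbupju/ → toffornogedbupju.
Rule 3 (stop-cluster e-epenthesis): /d/ and /b/ form a stop–stop cluster, so [e] is inserted between them. /toffornogedbupju/ → toffornogedebupju.

toffornogedebupju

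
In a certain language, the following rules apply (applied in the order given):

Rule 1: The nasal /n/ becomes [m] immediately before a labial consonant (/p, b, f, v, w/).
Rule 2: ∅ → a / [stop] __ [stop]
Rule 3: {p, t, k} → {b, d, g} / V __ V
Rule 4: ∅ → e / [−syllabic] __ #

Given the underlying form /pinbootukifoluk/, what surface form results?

Rule 1 (nasal place assimilation): /n/ precedes the labial consonant /b/, so it assimilates in place to [m]. /pinbootukifoluk/ → pimbootukifoluk.
Rule 2 (stop-cluster a-epenthesis): no segment meets the environment; /pimbootukifoluk/ is unchanged.
Rule 3 (intervocalic voicing): /t/ is a voiceless stop between vowels /o/ and /u/, so it voices to [d]. /k/ is a voiceless stop between vowels /u/ and /i/, so it voices to [g]. /pimbootukifoluk/ → pimboodugifoluk.
Rule 4 (final e-epenthesis): the form ends in the consonant /k/, so [e] is inserted word-finally. /pimboodugifoluk/ → pimboodugifoluke.

pimboodugifoluke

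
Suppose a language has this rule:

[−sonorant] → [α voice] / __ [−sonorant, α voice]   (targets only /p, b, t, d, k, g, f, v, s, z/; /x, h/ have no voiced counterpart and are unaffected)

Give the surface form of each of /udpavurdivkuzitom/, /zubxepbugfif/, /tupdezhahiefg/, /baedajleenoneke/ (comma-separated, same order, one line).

utpavurdifkuzitom, zupxebbukfif, tubdeshahievg, baedajleenoneke

/udpavurdivkuzitom/: /d/ precedes the voiceless obstruent /p/, so it devoices to [t] by assimilation. /v/ precedes the voiceless obstruent /k/, so it devoices to [f] by assimilation. → [utpavurdifkuzitom].
/zubxepbugfif/: /b/ precedes the voiceless obstruent /x/, so it devoices to [p] by assimilation. /p/ precedes the voiced obstruent /b/, so it voices to [b] by assimilation. /g/ precedes the voiceless obstruent /f/, so it devoices to [k] by assimilation. → [zupxebbukfif].
/tupdezhahiefg/: /p/ precedes the voiced obstruent /d/, so it voices to [b] by assimilation. /z/ precedes the voiceless obstruent /h/, so it devoices to [s] by assimilation. /f/ precedes the voiced obstruent /g/, so it voices to [v] by assimilation. → [tubdeshahievg].
/baedajleenoneke/: the rule's environment is not met; surfaces unchanged as [baedajleenoneke].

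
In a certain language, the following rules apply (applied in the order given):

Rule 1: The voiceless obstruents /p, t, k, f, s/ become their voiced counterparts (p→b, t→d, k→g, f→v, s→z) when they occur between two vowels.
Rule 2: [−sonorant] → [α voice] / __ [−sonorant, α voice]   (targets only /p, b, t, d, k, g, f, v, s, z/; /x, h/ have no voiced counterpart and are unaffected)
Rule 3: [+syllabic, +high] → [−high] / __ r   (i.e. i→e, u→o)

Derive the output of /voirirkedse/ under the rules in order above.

Rule 1 (intervocalic voicing): no segment meets the environment; /voirirkedse/ is unchanged.
Rule 2 (regressive voicing assimilation): /d/ precedes the voiceless obstruent /s/, so it devoices to [t] by assimilation. /voirirkedse/ → voirirketse.
Rule 3 (pre-rhotic lowering): /i/ is a high vowel immediately before /r/, so it lowers to [e]. /i/ is a high vowel immediately before /r/, so it lowers to [e]. /voirirketse/ → voererketse.

voererketse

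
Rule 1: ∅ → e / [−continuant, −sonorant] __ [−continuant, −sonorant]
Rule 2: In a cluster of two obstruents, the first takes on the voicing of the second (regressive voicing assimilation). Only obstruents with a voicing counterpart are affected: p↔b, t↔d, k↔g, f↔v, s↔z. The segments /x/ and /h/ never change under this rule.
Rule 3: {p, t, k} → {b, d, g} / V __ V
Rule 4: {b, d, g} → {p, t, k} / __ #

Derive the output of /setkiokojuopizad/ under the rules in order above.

Rule 1 (stop-cluster e-epenthesis): /t/ and /k/ form a stop–stop cluster, so [e] is inserted between them. /setkiokojuopizad/ → setekiokojuopizad.
Rule 2 (regressive voicing assimilation): no segment meets the environment; /setekiokojuopizad/ is unchanged.
Rule 3 (intervocalic voicing): /t/ is a voiceless stop between vowels /e/ and /e/, so it voices to [d]. /k/ is a voiceless stop between vowels /e/ and /i/, so it voices to [g]. /k/ is a voiceless stop between vowels /o/ and /o/, so it voices to [g]. /p/ is a voiceless stop between vowels /o/ and /i/, so it voices to [b]. /setekiokojuopizad/ → sedegiogojuobizad.
Rule 4 (final devoicing): /d/ is a voiced stop in word-final position, so it devoices to [t]. /sedegiogojuobizad/ → sedegiogojuobizat.

sedegiogojuobizat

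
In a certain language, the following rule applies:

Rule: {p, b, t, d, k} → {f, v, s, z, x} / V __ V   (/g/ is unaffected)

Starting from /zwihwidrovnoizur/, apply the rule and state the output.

zwihwidrovnoizur

No segment of /zwihwidrovnoizur/ meets the structural description of the rule, so the form surfaces unchanged.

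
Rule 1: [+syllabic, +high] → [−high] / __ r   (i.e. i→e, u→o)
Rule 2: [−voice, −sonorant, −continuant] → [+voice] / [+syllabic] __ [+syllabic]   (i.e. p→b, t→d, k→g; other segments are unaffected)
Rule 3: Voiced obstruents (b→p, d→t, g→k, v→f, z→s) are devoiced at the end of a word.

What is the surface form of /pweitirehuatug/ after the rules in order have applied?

Rule 1 (pre-rhotic lowering): /i/ is a high vowel immediately before /r/, so it lowers to [e]. /pweitirehuatug/ → pweiterehuatug.
Rule 2 (intervocalic voicing): /t/ is a voiceless stop between vowels /i/ and /e/, so it voices to [d]. /t/ is a voiceless stop between vowels /a/ and /u/, so it voices to [d]. /pweiterehuatug/ → pweiderehuadug.
Rule 3 (final devoicing): /g/ is a voiced obstruent in word-final position, so it devoices to [k]. /pweiderehuadug/ → pweiderehuaduk.

pweiderehuaduk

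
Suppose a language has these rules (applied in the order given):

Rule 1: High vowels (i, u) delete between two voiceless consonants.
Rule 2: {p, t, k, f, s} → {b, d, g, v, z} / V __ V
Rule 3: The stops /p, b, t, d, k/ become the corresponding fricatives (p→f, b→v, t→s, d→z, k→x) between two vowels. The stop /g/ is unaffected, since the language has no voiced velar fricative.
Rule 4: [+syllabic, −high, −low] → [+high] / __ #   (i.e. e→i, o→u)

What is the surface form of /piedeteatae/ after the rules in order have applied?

Rule 1 (high vowel syncope): no segment meets the environment; /piedeteatae/ is unchanged.
Rule 2 (intervocalic voicing): /t/ is a voiceless obstruent between vowels /e/ and /e/, so it voices to [d]. /t/ is a voiceless obstruent between vowels /a/ and /a/, so it voices to [d]. /piedeteatae/ → piededeadae.
Rule 3 (intervocalic spirantization): /d/ is a stop between vowels /e/ and /e/, so it spirantizes to the fricative [z]. /d/ is a stop between vowels /e/ and /e/, so it spirantizes to the fricative [z]. /d/ is a stop between vowels /a/ and /a/, so it spirantizes to the fricative [z]. /piededeadae/ → piezezeazae.
Rule 4 (final vowel raising): /e/ is a mid vowel in word-final position, so it raises to [i]. /piezezeazae/ → piezezeazai.

piezezeazai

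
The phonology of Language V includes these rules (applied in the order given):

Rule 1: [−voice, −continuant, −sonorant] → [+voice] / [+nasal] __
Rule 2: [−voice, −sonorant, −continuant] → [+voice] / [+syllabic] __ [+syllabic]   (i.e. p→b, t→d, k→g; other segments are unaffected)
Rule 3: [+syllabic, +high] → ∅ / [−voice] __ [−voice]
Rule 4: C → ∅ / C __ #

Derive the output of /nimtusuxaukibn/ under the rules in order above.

nimdusxaugib

Rule 1 (post-nasal voicing): /t/ is a voiceless stop immediately after the nasal /m/, so it voices to [d]. /nimtusuxaukibn/ → nimdusuxaukibn.
Rule 2 (intervocalic voicing): /k/ is a voiceless stop between vowels /u/ and /i/, so it voices to [g]. /nimdusuxaukibn/ → nimdusuxaugibn.
Rule 3 (high vowel syncope): /u/ is a high vowel flanked by voiceless consonants /s/ and /x/, so it deletes. /nimdusuxaugibn/ → nimdusxaugibn.
Rule 4 (final cluster simplification): /n/ is the second consonant of a word-final cluster /bn/, so it deletes. /nimdusxaugibn/ → nimdusxaugib.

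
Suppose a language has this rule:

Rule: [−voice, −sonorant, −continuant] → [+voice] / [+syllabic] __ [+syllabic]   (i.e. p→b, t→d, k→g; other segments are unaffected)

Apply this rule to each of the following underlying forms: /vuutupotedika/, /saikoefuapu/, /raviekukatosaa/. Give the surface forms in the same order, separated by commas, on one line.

vuudubodediga, saigoefuabu, raviegugadosaa

/vuutupotedika/: /t/ is a voiceless stop between vowels /u/ and /u/, so it voices to [d]. /p/ is a voiceless stop between vowels /u/ and /o/, so it voices to [b]. /t/ is a voiceless stop between vowels /o/ and /e/, so it voices to [d]. /k/ is a voiceless stop between vowels /i/ and /a/, so it voices to [g]. → [vuudubodediga].
/saikoefuapu/: /k/ is a voiceless stop between vowels /i/ and /o/, so it voices to [g]. /p/ is a voiceless stop between vowels /a/ and /u/, so it voices to [b]. → [saigoefuabu].
/raviekukatosaa/: /k/ is a voiceless stop between vowels /e/ and /u/, so it voices to [g]. /k/ is a voiceless stop between vowels /u/ and /a/, so it voices to [g]. /t/ is a voiceless stop between vowels /a/ and /o/, so it voices to [d]. → [raviegugadosaa].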